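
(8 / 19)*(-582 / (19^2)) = -4656 / 6859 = -0.68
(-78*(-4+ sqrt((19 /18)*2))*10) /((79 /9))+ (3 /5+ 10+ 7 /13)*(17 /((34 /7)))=2025386 /5135 - 2340*sqrt(19) /79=265.32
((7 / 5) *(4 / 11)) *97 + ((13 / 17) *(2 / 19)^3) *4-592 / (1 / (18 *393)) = -26856786975692 / 6413165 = -4187758.61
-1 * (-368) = 368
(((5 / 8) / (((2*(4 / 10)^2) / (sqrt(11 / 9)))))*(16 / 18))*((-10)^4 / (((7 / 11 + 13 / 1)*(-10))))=-6875*sqrt(11) / 162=-140.75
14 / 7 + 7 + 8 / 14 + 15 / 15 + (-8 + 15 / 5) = 39 / 7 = 5.57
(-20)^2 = 400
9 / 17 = 0.53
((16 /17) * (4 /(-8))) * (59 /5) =-472 /85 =-5.55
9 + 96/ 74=381/ 37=10.30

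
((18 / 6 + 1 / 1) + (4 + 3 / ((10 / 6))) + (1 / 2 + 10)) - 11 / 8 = 757 / 40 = 18.92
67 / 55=1.22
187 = 187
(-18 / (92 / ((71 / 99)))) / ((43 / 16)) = -568 / 10879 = -0.05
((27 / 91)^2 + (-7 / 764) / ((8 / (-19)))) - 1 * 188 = -187.89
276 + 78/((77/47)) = 24918/77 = 323.61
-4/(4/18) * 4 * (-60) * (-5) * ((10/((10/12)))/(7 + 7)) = -129600/7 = -18514.29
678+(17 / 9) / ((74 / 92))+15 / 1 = 231551 / 333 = 695.35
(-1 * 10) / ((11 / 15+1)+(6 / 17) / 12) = -5100 / 899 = -5.67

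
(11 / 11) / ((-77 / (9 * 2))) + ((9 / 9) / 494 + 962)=36583741 / 38038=961.77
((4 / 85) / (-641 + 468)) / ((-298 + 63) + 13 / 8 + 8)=0.00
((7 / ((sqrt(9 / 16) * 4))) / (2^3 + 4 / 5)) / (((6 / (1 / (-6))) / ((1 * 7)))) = -245 / 4752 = -0.05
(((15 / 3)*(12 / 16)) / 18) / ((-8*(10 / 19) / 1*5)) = -0.01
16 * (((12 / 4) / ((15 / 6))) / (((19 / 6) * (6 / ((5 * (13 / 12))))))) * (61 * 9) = 57096 / 19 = 3005.05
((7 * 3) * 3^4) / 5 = 1701 / 5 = 340.20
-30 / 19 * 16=-480 / 19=-25.26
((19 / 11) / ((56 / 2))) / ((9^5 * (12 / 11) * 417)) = 19 / 8273473488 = 0.00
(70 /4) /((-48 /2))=-35 /48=-0.73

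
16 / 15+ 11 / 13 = 373 / 195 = 1.91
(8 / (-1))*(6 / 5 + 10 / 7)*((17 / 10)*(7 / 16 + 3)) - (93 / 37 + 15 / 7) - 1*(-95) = -42142 / 1295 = -32.54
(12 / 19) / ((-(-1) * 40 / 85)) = 51 / 38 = 1.34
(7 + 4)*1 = 11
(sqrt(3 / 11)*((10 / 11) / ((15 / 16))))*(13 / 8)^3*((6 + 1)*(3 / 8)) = 15379*sqrt(33) / 15488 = 5.70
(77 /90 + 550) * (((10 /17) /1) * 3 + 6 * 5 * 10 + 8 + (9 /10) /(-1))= 2603139539 /15300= 170139.84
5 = 5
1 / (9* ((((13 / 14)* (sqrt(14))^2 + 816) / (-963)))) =-107 / 829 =-0.13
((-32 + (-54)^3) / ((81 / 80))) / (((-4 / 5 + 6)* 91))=-31499200 / 95823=-328.72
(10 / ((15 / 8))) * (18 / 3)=32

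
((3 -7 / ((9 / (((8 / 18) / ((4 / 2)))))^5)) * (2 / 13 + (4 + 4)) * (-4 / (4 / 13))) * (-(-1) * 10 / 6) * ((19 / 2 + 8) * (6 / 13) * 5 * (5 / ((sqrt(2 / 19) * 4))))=-2425494347005625 * sqrt(38) / 181312788852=-82463.85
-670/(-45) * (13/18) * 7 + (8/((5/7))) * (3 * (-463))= -6270019/405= -15481.53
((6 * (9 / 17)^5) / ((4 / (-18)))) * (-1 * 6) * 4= 38263752 / 1419857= 26.95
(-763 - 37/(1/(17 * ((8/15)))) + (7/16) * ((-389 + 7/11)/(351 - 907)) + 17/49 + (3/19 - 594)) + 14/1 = -143288518907/85409940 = -1677.66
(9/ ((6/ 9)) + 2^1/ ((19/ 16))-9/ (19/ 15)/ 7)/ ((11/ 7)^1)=3769/ 418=9.02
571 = 571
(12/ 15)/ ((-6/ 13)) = -26/ 15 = -1.73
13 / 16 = 0.81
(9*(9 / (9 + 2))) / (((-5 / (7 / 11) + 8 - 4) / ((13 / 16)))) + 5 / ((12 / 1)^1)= -599 / 528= -1.13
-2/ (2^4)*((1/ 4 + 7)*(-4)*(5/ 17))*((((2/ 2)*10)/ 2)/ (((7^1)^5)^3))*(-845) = -612625/ 645668365352248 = -0.00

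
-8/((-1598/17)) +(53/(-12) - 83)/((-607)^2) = 17636249/207805236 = 0.08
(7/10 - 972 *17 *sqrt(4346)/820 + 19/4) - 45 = -4131 *sqrt(4346)/205 - 791/20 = -1368.00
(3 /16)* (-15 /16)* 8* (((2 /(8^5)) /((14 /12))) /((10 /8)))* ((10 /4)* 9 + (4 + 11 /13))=-19197 /11927552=-0.00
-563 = -563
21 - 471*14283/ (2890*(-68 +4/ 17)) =1204437/ 21760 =55.35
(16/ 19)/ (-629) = -16/ 11951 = -0.00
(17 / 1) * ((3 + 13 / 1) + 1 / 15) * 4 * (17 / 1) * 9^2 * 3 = 22566276 / 5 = 4513255.20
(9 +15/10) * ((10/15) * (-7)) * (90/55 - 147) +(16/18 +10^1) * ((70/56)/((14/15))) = 7137.40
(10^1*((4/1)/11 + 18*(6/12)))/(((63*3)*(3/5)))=5150/6237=0.83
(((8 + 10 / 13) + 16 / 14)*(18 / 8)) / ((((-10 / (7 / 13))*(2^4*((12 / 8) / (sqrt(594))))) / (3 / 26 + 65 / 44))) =-336159*sqrt(66) / 1406080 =-1.94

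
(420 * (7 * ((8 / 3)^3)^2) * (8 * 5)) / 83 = 509496.99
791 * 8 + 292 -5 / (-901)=5964625 / 901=6620.01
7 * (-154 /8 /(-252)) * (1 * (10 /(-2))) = -2.67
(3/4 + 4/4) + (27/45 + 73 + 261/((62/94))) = 292057/620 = 471.06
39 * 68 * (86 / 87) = 76024 / 29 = 2621.52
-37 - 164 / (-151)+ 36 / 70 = -187087 / 5285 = -35.40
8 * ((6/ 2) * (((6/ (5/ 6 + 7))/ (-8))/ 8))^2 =729/ 70688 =0.01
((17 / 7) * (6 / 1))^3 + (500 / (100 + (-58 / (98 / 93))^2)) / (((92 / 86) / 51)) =183849375317406 / 59277228101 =3101.52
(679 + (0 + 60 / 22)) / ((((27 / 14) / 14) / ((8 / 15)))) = 11758432 / 4455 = 2639.38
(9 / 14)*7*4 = 18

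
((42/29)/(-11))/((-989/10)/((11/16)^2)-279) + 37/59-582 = -293829878833/505407157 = -581.37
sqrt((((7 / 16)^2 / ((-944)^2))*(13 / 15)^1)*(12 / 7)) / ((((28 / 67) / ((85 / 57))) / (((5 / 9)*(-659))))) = -3753005*sqrt(455) / 108476928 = -0.74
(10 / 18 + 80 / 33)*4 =1180 / 99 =11.92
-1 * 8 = -8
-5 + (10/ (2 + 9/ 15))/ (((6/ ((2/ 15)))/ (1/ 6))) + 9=1409/ 351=4.01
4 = 4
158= 158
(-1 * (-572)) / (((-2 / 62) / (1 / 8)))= -4433 / 2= -2216.50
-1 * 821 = -821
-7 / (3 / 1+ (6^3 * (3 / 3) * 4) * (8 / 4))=-7 / 1731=-0.00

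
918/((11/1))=918/11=83.45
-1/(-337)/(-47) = -1/15839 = -0.00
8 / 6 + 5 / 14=71 / 42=1.69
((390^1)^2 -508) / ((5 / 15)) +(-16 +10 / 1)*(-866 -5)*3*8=580200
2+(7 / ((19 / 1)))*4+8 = 218 / 19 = 11.47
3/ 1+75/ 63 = 88/ 21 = 4.19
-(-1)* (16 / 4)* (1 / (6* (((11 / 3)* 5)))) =0.04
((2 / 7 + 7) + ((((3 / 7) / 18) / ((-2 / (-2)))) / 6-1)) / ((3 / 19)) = 30115 / 756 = 39.83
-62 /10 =-31 /5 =-6.20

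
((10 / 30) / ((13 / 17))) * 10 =170 / 39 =4.36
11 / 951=0.01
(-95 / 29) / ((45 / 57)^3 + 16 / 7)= -4561235 / 3867701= -1.18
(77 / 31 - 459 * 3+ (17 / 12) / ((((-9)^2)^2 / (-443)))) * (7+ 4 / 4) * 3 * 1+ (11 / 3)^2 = -6707273483 / 203391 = -32977.24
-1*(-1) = 1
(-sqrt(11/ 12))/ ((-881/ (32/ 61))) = 16 * sqrt(33)/ 161223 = 0.00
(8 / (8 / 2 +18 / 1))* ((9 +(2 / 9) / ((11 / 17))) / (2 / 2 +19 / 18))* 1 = 200 / 121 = 1.65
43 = 43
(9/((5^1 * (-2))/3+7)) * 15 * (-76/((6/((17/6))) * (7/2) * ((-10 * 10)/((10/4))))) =2907/308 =9.44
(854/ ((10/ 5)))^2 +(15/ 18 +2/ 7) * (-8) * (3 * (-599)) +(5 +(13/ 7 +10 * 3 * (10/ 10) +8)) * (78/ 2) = 1401161/ 7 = 200165.86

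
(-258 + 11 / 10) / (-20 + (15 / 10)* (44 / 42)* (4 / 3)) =53949 / 3760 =14.35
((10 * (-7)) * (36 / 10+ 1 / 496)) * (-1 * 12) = 187593 / 62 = 3025.69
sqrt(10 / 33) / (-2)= -sqrt(330) / 66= -0.28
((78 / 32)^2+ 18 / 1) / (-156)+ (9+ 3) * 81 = 12937221 / 13312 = 971.85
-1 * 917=-917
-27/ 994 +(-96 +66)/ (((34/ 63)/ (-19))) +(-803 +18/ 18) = 4294615/ 16898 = 254.15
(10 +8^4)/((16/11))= 22583/8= 2822.88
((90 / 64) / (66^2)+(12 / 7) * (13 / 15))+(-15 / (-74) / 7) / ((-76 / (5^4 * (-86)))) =8370802353 / 381082240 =21.97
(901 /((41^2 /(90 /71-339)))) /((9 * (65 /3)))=-7201693 /7757815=-0.93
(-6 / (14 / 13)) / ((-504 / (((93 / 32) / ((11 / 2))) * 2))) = 403 / 34496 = 0.01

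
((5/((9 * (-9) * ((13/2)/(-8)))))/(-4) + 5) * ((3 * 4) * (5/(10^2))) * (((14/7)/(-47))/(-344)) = 1049/2837484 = 0.00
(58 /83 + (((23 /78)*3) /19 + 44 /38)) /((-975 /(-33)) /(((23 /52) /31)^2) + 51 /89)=40414659967 /3081840787092938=0.00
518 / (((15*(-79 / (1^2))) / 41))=-21238 / 1185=-17.92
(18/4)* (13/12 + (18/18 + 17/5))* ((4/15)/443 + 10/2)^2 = 363270759089/588747000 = 617.02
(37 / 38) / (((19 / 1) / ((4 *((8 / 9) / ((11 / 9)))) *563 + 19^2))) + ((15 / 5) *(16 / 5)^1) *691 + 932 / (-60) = 800613067 / 119130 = 6720.50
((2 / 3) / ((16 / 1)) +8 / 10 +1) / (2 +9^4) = 0.00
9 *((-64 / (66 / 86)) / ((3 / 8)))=-22016 / 11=-2001.45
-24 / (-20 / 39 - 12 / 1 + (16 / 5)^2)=10.56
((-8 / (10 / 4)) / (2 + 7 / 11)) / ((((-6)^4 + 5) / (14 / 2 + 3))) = -352 / 37729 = -0.01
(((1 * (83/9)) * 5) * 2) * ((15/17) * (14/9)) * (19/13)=1103900/5967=185.00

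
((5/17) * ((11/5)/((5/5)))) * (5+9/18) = 121/34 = 3.56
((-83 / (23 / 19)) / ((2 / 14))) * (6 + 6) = -5759.48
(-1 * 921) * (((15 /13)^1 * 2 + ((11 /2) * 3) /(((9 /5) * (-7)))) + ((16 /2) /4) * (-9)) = 2849881 /182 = 15658.69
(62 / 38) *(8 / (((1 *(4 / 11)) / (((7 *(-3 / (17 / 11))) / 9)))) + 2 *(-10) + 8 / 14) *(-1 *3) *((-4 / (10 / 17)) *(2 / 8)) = -291307 / 665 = -438.06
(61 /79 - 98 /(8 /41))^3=-3979390040033563 /31554496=-126111665.36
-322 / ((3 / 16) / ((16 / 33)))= -82432 / 99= -832.65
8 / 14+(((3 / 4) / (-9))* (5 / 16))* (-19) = 1433 / 1344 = 1.07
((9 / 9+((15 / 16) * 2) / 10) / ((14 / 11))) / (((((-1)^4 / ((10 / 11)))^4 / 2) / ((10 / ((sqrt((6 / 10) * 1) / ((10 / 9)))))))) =1187500 * sqrt(15) / 251559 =18.28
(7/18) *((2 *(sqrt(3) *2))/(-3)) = -14 *sqrt(3)/27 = -0.90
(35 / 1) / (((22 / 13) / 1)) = 455 / 22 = 20.68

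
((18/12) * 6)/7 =9/7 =1.29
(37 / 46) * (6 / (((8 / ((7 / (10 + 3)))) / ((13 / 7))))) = 111 / 184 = 0.60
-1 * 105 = -105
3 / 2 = 1.50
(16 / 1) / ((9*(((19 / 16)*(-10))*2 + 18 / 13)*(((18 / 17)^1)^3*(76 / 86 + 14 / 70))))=-109854680 / 1777893219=-0.06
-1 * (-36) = 36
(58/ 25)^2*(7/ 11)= 3.43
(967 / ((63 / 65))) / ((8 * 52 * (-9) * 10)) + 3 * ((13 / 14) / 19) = 82715 / 689472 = 0.12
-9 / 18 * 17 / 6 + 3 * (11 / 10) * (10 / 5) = 311 / 60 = 5.18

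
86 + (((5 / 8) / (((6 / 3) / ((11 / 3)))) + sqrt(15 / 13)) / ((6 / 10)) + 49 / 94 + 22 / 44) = 90.72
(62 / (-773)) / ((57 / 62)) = -0.09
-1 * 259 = -259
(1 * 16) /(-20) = -4 /5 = -0.80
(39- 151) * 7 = -784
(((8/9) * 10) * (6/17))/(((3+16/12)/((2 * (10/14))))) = 1600/1547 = 1.03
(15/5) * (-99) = -297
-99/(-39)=33/13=2.54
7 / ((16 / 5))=35 / 16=2.19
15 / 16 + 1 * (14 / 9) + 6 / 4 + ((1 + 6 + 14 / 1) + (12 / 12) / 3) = 3647 / 144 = 25.33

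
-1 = -1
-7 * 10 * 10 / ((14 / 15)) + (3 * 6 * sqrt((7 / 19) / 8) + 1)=-749 + 9 * sqrt(266) / 38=-745.14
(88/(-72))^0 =1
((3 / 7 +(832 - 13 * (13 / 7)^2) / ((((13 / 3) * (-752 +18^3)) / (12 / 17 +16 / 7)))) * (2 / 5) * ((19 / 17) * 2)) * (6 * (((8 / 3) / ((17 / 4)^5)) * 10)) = 0.06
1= 1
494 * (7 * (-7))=-24206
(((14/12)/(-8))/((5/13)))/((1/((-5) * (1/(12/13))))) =1183/576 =2.05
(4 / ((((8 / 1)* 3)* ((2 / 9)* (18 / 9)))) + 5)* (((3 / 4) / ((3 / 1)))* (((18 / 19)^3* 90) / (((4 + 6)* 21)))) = 94041 / 192052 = 0.49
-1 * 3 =-3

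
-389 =-389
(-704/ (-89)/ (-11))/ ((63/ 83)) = -5312/ 5607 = -0.95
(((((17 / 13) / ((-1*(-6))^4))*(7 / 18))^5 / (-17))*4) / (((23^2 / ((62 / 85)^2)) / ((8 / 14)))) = -666827329 / 530053859921952668412189081600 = -0.00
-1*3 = -3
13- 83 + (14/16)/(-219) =-122647/1752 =-70.00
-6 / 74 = -3 / 37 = -0.08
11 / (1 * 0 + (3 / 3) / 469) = 5159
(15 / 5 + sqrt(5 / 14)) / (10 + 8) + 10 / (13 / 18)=sqrt(70) / 252 + 1093 / 78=14.05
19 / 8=2.38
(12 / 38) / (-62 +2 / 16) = -0.01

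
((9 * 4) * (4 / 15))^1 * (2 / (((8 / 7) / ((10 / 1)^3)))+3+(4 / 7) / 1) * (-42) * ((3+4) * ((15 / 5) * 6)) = -89087040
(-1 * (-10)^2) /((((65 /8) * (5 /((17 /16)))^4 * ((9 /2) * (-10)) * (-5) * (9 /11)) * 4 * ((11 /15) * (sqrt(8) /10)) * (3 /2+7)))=-4913 * sqrt(2) /359424000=-0.00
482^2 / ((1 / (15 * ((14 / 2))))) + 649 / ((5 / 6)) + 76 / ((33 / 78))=1341723814 / 55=24394978.44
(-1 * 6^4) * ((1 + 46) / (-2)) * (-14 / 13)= -32798.77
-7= -7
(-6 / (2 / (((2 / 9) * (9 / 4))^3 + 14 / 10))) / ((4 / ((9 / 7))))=-1647 / 1120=-1.47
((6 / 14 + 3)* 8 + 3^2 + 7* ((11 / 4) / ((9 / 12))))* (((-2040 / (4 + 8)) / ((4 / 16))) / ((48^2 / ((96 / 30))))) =-11084 / 189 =-58.65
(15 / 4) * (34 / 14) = 255 / 28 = 9.11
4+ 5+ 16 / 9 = 97 / 9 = 10.78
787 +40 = 827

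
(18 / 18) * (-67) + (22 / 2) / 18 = -1195 / 18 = -66.39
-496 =-496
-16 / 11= -1.45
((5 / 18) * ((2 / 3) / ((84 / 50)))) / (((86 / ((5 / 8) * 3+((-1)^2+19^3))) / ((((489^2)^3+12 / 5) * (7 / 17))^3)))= 31829849306080887567298419662807230645591718550327587245 / 20280864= 1569452332310935449658280000000000000000000000000.00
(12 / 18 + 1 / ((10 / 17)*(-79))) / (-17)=-1529 / 40290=-0.04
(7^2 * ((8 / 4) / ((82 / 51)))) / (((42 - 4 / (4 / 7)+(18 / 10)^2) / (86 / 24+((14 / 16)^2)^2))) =1066968875 / 160546816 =6.65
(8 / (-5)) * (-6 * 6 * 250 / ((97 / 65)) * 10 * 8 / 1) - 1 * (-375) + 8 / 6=224749513 / 291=772335.10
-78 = -78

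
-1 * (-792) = 792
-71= -71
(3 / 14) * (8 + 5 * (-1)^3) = 9 / 14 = 0.64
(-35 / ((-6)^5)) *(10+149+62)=7735 / 7776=0.99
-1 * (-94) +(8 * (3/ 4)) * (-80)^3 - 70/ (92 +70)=-248824421/ 81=-3071906.43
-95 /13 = -7.31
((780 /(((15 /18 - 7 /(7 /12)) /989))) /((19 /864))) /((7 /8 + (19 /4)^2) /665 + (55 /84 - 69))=45987.86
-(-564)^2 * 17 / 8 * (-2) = 1351908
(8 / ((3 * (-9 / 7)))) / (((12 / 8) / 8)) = -896 / 81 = -11.06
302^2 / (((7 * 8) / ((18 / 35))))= 205209 / 245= 837.59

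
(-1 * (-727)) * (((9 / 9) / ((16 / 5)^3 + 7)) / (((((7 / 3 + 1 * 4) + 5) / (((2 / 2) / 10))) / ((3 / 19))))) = 54525 / 2140844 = 0.03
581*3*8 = 13944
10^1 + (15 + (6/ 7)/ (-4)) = 347/ 14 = 24.79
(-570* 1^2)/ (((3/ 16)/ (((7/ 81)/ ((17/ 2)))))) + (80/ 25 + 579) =3795647/ 6885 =551.29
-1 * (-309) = 309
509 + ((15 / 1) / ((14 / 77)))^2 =29261 / 4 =7315.25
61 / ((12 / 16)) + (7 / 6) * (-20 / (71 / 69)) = 12494 / 213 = 58.66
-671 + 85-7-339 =-932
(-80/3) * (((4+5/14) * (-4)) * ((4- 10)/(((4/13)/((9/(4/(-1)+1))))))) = 190320/7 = 27188.57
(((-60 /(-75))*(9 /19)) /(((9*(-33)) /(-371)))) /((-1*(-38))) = 742 /59565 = 0.01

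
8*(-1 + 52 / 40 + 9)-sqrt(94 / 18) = 372 / 5-sqrt(47) / 3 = 72.11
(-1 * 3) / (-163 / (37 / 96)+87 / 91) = 3367 / 473583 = 0.01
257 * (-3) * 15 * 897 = -10373805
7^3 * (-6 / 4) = -1029 / 2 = -514.50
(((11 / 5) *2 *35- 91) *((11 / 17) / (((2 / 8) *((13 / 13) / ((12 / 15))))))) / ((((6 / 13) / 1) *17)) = 24024 / 1445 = 16.63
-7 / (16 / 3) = -21 / 16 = -1.31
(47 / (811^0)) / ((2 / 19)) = 893 / 2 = 446.50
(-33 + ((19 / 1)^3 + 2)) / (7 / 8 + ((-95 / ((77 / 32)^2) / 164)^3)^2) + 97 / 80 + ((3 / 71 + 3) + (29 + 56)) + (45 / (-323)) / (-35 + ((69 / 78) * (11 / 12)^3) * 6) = 22728729060456760537496143318765479050338499453 / 2879723016643967060668322589403093627797520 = 7892.68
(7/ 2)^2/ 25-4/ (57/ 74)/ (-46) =79039/ 131100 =0.60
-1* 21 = -21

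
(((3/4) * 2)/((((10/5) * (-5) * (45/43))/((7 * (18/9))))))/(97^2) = -301/1411350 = -0.00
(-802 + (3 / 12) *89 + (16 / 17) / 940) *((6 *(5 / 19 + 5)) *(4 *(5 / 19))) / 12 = -623019450 / 288439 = -2159.97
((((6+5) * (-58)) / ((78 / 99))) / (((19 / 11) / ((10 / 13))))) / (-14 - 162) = 52635 / 25688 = 2.05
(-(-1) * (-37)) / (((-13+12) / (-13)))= -481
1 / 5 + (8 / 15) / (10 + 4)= 5 / 21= 0.24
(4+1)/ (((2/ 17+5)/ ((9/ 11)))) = 255/ 319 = 0.80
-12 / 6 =-2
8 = 8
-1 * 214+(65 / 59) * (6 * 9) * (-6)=-33686 / 59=-570.95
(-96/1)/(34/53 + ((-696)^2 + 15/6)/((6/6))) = -3392/17116143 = -0.00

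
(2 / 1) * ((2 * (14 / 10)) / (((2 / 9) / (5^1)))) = 126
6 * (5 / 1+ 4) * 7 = 378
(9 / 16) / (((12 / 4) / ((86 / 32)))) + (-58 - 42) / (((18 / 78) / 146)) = -48588413 / 768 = -63266.16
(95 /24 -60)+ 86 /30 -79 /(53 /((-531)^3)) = 473119166829 /2120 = 223169418.32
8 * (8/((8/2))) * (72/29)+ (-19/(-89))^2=9135461/229709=39.77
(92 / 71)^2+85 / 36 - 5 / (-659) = 484078931 / 119592684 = 4.05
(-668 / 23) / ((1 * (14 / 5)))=-1670 / 161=-10.37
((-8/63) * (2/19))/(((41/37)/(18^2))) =-21312/5453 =-3.91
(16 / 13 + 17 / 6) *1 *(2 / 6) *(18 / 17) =317 / 221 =1.43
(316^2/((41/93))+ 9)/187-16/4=9256309/7667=1207.29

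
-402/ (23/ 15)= -6030/ 23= -262.17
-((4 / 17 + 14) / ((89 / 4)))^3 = -907039232 / 3463512697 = -0.26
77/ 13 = 5.92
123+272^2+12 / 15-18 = 370449 / 5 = 74089.80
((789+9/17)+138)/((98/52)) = 409968/833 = 492.16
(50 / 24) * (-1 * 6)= -25 / 2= -12.50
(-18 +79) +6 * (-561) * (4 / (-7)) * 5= 9678.14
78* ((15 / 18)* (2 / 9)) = 130 / 9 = 14.44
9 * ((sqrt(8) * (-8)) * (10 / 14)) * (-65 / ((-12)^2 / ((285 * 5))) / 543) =154375 * sqrt(2) / 1267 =172.31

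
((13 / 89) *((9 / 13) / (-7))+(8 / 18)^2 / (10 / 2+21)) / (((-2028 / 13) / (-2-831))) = -534667 / 14619852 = -0.04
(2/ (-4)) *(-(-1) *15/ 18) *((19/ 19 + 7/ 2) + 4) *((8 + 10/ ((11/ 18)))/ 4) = -5695/ 264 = -21.57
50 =50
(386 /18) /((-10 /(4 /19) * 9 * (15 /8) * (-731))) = 3088 /84375675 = 0.00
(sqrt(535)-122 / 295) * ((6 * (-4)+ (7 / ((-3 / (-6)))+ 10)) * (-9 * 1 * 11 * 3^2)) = 0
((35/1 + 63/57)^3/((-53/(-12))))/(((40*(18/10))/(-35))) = -5649504980/1090581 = -5180.27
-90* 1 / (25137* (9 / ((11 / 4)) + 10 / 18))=-330 / 352849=-0.00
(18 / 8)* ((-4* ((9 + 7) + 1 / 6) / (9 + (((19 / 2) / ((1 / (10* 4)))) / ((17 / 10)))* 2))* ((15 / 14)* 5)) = -371025 / 217084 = -1.71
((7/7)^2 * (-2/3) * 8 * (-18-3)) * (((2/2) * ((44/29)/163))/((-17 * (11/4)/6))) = -10752/80359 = -0.13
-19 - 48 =-67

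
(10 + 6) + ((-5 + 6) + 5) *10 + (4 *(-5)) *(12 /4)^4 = -1544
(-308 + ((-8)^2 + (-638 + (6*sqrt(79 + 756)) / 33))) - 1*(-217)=-665 + 2*sqrt(835) / 11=-659.75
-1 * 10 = -10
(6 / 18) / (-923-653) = -1 / 4728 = -0.00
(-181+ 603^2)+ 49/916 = 363428.05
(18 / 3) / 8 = 3 / 4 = 0.75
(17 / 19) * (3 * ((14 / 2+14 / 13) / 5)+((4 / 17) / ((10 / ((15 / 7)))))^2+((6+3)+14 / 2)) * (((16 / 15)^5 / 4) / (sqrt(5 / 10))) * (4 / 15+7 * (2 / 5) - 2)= 16098153988096 * sqrt(2) / 2343632484375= 9.71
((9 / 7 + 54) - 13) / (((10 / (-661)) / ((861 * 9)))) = -21659119.20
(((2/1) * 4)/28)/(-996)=-1/3486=-0.00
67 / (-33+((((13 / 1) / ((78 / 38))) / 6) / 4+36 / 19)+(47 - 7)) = 1368 / 187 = 7.32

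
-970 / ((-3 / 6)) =1940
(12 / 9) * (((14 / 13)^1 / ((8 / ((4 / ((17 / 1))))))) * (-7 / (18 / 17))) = -98 / 351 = -0.28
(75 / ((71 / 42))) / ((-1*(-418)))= 1575 / 14839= 0.11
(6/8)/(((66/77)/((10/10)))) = 7/8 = 0.88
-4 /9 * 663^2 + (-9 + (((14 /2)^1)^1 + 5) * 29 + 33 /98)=-19112417 /98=-195024.66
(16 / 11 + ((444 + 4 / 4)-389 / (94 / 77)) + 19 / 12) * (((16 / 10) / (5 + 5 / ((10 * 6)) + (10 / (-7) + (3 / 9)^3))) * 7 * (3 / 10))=4248041868 / 36073675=117.76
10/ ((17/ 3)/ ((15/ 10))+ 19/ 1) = 18/ 41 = 0.44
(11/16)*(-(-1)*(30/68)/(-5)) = -33/544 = -0.06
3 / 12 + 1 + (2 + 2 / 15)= 203 / 60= 3.38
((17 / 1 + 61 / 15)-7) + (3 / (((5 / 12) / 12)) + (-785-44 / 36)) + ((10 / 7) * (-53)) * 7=-54709 / 45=-1215.76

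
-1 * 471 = -471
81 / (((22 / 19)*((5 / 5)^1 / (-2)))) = -1539 / 11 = -139.91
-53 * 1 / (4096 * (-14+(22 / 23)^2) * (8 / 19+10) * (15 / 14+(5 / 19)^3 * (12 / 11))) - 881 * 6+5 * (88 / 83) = -128923775075130199703 / 24414150891479040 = -5280.70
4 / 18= 2 / 9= 0.22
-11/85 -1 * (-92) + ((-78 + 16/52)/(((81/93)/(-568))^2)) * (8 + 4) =-106468282748969/268515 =-396507765.86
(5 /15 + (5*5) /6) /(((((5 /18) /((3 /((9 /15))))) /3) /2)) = 486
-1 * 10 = -10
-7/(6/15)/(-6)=35/12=2.92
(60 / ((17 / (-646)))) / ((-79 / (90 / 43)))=205200 / 3397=60.41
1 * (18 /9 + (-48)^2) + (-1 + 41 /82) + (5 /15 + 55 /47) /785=510368959 /221370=2305.50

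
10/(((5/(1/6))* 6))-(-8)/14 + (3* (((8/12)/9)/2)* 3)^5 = 2147/3402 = 0.63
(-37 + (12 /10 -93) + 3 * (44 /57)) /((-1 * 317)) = 12016 /30115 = 0.40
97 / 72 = 1.35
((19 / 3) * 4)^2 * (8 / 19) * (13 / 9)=31616 / 81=390.32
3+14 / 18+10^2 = 934 / 9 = 103.78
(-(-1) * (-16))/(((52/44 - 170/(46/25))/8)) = 8096/5769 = 1.40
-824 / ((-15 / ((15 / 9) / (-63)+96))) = 14946536 / 2835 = 5272.15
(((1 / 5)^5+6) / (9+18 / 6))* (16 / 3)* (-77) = -5775308 / 28125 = -205.34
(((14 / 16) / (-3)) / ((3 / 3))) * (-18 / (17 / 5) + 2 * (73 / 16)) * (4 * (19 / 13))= -69293 / 10608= -6.53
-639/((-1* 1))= 639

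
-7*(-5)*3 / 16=6.56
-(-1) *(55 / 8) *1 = 55 / 8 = 6.88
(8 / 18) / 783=4 / 7047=0.00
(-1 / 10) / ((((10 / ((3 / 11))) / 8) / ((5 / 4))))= -3 / 110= -0.03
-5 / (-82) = 5 / 82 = 0.06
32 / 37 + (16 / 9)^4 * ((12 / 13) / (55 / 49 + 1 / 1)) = 71235680 / 13675311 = 5.21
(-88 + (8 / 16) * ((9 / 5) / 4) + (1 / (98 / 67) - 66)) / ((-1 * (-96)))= -300059 / 188160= -1.59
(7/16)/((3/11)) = 77/48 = 1.60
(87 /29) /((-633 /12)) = -12 /211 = -0.06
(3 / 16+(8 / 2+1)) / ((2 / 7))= 581 / 32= 18.16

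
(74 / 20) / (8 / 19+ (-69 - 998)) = -703 / 202650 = -0.00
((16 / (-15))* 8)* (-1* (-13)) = -1664 / 15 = -110.93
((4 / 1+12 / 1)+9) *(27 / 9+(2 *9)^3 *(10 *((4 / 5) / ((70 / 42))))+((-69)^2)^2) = 567377940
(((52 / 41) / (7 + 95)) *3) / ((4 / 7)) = 91 / 1394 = 0.07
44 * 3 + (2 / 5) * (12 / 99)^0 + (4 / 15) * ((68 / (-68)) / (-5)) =9934 / 75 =132.45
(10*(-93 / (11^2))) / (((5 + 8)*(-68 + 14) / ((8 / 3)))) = 1240 / 42471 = 0.03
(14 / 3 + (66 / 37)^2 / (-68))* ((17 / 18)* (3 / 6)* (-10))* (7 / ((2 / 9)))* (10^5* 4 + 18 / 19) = -42899916604825 / 156066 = -274883168.69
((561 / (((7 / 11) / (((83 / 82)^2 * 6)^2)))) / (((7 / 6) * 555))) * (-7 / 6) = -878595896673 / 14637441980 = -60.02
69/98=0.70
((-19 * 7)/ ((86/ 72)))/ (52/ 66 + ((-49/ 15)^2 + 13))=-423225/ 92966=-4.55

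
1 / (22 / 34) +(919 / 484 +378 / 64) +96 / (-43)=1185103 / 166496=7.12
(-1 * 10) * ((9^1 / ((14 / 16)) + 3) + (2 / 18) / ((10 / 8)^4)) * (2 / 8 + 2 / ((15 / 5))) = -5774087 / 47250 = -122.20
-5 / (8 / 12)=-15 / 2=-7.50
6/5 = 1.20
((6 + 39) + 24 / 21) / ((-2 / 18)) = -2907 / 7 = -415.29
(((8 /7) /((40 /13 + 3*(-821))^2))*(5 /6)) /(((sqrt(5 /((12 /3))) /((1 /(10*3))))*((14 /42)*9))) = 676*sqrt(5) /966410336745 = 0.00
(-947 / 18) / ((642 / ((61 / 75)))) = -0.07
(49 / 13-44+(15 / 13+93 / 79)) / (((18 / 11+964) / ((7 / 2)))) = -2997071 / 21817588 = -0.14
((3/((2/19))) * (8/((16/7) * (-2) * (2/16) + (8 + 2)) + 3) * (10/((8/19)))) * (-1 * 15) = -3438525/88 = -39074.15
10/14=5/7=0.71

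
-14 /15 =-0.93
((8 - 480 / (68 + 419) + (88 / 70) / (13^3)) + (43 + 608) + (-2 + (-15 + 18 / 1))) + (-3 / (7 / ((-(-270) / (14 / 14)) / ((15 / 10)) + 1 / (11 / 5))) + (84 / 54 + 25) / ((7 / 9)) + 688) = 537078086758 / 411926515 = 1303.82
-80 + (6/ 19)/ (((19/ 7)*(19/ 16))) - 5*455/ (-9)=172.88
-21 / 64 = -0.33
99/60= 33/20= 1.65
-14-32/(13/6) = -374/13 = -28.77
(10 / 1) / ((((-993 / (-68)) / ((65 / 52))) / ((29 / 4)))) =12325 / 1986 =6.21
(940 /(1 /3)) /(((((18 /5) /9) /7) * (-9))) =-16450 /3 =-5483.33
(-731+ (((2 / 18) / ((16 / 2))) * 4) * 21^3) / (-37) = 433 / 74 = 5.85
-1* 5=-5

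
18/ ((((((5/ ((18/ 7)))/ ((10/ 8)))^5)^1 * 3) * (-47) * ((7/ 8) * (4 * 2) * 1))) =-177147/ 88472048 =-0.00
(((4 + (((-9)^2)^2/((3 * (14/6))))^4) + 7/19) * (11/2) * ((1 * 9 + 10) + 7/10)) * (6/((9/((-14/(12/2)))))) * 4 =-152588800472057391508/293265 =-520310301168081.40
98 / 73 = 1.34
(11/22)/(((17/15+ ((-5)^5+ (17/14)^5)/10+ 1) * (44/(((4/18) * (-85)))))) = 114287600/165112849869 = 0.00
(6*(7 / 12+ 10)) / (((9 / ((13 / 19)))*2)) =1651 / 684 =2.41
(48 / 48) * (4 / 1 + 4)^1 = 8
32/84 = 8/21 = 0.38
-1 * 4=-4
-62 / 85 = -0.73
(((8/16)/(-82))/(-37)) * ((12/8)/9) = 1/36408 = 0.00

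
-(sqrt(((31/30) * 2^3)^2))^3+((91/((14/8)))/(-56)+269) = -14026361/47250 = -296.85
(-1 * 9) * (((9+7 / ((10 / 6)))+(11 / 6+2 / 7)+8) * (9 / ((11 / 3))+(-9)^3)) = 58705236 / 385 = 152481.13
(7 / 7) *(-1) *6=-6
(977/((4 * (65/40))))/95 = 1954/1235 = 1.58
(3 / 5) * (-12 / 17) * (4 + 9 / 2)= -18 / 5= -3.60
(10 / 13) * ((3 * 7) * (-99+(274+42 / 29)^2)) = 13382225850 / 10933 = 1224021.39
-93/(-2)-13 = 67/2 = 33.50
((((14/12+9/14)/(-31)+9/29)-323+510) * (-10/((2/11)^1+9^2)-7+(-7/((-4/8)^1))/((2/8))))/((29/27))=1388680371990/162969821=8521.09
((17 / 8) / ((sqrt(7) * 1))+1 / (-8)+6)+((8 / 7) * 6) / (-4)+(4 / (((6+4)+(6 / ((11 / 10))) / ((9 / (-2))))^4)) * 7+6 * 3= 17 * sqrt(7) / 56+548701045883 / 24754835000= 22.97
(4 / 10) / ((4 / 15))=1.50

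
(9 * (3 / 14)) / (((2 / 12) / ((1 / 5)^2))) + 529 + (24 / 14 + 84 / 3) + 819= 241181 / 175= 1378.18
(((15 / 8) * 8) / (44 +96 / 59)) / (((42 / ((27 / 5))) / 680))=135405 / 4711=28.74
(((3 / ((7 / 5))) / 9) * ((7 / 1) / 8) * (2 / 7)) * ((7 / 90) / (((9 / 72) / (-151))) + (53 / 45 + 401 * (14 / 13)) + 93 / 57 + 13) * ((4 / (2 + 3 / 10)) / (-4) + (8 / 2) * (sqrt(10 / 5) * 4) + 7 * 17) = 2246500 * sqrt(2) / 6669 + 56724125 / 22724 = 2972.61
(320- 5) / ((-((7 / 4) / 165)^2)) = -19602000 / 7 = -2800285.71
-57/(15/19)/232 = -361/1160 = -0.31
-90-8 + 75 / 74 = -96.99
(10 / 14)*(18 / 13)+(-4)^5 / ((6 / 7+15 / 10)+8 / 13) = -16910798 / 49231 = -343.50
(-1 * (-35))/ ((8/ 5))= 175/ 8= 21.88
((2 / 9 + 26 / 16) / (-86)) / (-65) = 133 / 402480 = 0.00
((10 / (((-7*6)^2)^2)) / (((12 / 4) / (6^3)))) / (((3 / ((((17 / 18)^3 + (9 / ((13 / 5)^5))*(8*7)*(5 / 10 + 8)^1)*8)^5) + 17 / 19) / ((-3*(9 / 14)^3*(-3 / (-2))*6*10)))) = -3382812977922408789777853919532886746156861149521322536889925 / 182360505843746427767425450065910357134441656928944427701946904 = -0.02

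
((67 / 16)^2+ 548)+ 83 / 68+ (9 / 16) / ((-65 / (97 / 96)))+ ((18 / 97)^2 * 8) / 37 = 566.75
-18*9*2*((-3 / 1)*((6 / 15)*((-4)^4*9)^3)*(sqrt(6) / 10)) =11888133931008*sqrt(6) / 25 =1164794484993.47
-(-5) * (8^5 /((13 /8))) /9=1310720 /117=11202.74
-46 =-46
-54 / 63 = -6 / 7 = -0.86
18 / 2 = 9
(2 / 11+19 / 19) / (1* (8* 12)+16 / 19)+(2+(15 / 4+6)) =11.76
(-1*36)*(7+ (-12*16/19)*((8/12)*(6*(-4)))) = -115380/19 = -6072.63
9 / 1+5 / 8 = 77 / 8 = 9.62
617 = 617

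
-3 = -3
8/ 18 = 4/ 9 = 0.44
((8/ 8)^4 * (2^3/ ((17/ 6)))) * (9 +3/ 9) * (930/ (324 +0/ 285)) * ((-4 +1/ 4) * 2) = -86800/ 153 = -567.32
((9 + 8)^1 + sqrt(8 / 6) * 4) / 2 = 4 * sqrt(3) / 3 + 17 / 2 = 10.81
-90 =-90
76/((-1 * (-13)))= 76/13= 5.85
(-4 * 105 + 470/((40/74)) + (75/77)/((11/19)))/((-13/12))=-4585818/11011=-416.48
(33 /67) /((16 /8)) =33 /134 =0.25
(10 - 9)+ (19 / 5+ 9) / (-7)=-29 / 35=-0.83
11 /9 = 1.22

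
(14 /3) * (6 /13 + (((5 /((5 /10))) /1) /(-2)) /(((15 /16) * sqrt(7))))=28 /13 -32 * sqrt(7) /9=-7.25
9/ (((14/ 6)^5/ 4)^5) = 7808611824626688/ 1341068619663964900807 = 0.00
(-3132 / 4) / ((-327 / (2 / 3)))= 1.60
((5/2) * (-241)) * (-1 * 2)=1205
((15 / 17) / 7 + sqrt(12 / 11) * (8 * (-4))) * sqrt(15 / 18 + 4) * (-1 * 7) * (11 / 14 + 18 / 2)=-685 * sqrt(174) / 476 + 2192 * sqrt(638) / 11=5014.38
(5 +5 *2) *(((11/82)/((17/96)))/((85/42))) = 66528/11849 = 5.61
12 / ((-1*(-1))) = 12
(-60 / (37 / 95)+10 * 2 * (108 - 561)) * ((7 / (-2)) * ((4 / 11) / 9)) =530320 / 407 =1303.00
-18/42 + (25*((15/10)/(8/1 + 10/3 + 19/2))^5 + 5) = 39062913343/8544921875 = 4.57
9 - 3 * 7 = -12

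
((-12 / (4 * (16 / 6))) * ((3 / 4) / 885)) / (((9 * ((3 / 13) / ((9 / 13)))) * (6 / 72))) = -9 / 2360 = -0.00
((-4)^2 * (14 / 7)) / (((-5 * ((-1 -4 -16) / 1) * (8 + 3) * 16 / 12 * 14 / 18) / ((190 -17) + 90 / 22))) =4.73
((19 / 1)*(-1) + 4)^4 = 50625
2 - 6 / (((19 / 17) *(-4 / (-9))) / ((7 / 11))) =-2377 / 418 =-5.69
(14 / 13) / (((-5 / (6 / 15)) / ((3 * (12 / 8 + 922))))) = -77574 / 325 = -238.69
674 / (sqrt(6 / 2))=674 * sqrt(3) / 3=389.13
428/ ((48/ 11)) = 1177/ 12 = 98.08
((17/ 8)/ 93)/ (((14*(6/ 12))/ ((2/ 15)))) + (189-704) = -20115883/ 39060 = -515.00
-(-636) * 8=5088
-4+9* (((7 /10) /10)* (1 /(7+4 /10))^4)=-29985001 /7496644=-4.00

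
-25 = -25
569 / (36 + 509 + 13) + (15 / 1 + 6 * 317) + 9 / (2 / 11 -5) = 56668273 / 29574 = 1916.15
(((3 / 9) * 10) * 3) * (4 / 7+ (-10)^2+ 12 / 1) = 7880 / 7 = 1125.71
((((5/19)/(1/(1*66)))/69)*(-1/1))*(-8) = 880/437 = 2.01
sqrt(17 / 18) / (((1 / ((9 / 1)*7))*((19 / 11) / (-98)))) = -11319*sqrt(34) / 19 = -3473.71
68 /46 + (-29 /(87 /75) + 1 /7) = -3764 /161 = -23.38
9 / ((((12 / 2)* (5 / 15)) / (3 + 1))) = 18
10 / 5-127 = -125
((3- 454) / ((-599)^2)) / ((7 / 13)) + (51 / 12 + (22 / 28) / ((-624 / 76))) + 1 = 576741943 / 111945912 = 5.15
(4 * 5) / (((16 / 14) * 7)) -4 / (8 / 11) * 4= -39 / 2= -19.50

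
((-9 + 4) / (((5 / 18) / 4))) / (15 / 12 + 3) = -16.94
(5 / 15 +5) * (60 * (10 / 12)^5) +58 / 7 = 232844 / 1701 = 136.89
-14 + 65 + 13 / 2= 115 / 2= 57.50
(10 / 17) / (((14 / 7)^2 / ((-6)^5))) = -19440 / 17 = -1143.53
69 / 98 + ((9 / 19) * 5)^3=9403521 / 672182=13.99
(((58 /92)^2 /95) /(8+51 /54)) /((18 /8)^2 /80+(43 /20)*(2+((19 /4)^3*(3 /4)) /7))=3875328 /240695247043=0.00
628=628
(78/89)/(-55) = -78/4895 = -0.02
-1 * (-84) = 84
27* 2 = 54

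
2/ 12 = 1/ 6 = 0.17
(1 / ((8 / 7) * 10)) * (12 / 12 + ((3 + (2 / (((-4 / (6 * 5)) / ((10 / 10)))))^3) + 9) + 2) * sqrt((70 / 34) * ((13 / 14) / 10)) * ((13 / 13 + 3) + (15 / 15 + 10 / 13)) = -11025 * sqrt(221) / 221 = -741.62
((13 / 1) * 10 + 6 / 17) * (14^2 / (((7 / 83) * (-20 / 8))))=-10299968 / 85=-121176.09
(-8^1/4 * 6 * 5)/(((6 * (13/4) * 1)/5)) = -200/13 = -15.38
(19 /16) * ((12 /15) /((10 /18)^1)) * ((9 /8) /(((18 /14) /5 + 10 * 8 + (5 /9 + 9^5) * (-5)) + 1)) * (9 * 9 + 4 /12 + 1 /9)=-7896609 /14876392640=-0.00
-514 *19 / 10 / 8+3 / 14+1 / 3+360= 200317 / 840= 238.47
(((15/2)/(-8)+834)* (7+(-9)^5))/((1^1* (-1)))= 393485409/8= 49185676.12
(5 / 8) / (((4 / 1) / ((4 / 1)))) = 5 / 8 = 0.62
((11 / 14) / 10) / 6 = 0.01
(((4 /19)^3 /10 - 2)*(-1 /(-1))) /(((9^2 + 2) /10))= -1652 /6859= -0.24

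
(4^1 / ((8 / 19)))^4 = 130321 / 16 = 8145.06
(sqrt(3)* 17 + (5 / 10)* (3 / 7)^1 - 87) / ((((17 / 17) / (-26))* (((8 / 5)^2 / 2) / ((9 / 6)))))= 1184625 / 448 - 16575* sqrt(3) / 32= 1747.10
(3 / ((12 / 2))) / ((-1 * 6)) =-1 / 12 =-0.08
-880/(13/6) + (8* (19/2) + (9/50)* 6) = -106949/325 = -329.07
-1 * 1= -1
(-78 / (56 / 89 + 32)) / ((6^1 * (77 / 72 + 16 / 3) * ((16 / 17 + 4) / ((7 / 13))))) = -1513 / 223124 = -0.01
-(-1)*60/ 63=20/ 21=0.95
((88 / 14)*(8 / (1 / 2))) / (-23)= -4.37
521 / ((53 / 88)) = 45848 / 53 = 865.06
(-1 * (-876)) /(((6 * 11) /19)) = 2774 /11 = 252.18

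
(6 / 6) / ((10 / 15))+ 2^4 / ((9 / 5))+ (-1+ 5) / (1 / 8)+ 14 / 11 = 8645 / 198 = 43.66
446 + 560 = 1006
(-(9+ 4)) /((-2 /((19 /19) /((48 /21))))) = 2.84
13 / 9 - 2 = -5 / 9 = -0.56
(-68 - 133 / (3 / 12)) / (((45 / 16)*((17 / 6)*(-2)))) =640 / 17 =37.65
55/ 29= 1.90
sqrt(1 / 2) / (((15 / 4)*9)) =2*sqrt(2) / 135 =0.02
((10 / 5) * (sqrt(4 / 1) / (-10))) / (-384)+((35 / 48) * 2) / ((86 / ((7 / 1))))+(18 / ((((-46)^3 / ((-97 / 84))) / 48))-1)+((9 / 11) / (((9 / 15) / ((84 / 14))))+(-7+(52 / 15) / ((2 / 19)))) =1285707426709 / 38673539520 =33.25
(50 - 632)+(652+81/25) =1831/25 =73.24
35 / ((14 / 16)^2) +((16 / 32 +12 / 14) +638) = 9591 / 14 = 685.07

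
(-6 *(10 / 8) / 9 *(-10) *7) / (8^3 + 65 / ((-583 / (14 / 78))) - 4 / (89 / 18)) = 9080225 / 79569389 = 0.11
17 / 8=2.12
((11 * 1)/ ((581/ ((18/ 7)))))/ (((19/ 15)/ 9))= 26730/ 77273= 0.35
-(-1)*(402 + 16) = 418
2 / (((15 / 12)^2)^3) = 8192 / 15625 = 0.52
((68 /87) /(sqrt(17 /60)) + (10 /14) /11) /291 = 5 /22407 + 8 * sqrt(255) /25317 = 0.01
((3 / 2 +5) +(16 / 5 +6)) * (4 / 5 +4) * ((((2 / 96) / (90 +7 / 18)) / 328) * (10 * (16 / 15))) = 942 / 1667675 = 0.00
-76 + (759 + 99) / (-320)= -12589 / 160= -78.68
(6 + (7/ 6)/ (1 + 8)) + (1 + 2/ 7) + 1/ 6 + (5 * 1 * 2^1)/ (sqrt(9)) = 2063/ 189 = 10.92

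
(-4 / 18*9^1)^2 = 4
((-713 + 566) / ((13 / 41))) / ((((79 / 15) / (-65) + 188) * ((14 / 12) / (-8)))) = 3099600 / 183221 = 16.92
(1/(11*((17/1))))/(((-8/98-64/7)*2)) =-49/169048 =-0.00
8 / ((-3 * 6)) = -4 / 9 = -0.44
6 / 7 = 0.86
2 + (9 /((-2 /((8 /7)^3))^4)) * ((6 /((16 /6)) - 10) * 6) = -1769761238974 /13841287201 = -127.86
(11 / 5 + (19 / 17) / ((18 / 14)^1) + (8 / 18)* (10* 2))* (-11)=-131.54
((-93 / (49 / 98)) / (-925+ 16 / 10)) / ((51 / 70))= 21700 / 78489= 0.28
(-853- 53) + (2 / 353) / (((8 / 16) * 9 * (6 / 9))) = -959452 / 1059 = -906.00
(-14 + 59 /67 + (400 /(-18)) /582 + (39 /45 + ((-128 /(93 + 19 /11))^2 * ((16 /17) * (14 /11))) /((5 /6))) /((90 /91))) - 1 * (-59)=1998891650346577 /40485981604050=49.37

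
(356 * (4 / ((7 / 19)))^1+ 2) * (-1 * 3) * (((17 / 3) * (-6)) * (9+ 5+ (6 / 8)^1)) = 40726815 / 7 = 5818116.43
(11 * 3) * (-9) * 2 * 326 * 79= -15297876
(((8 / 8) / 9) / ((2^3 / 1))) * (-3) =-1 / 24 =-0.04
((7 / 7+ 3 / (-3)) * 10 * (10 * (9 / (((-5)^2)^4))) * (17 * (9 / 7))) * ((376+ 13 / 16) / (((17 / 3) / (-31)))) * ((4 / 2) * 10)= 0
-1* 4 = -4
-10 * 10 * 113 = -11300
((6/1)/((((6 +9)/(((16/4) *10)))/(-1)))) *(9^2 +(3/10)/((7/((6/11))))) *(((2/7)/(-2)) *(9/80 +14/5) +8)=-132480918/13475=-9831.61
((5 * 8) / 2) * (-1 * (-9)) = 180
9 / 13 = 0.69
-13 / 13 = -1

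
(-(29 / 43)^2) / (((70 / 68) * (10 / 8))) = -114376 / 323575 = -0.35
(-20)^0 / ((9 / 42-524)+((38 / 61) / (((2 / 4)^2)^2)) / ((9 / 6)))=-2562 / 1324915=-0.00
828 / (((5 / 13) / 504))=5425056 / 5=1085011.20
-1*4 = -4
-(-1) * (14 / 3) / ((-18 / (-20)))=5.19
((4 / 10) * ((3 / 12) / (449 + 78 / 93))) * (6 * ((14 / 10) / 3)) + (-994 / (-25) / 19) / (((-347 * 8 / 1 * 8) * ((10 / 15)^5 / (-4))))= 2050405931 / 588412064000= 0.00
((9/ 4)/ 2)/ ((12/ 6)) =9/ 16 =0.56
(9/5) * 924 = 8316/5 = 1663.20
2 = 2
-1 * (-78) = 78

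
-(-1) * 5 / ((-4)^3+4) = -1 / 12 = -0.08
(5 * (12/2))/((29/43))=1290/29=44.48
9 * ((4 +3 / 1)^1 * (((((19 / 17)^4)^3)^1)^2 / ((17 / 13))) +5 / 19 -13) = 63661223464586916949152887379206535 / 109641920834619645199851829830083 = 580.63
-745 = -745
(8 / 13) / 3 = 8 / 39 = 0.21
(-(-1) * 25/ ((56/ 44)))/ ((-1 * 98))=-275/ 1372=-0.20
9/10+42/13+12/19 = 11763/2470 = 4.76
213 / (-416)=-213 / 416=-0.51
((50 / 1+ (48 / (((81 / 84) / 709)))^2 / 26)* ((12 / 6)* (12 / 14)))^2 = 40715323951543450160704 / 6036849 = 6744466186174848.86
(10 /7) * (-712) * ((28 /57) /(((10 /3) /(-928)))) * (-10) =-26429440 /19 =-1391023.16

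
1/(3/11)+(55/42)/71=3663/994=3.69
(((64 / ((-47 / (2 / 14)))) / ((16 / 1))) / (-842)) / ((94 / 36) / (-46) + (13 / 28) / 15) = -2070 / 3700169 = -0.00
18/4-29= -49/2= -24.50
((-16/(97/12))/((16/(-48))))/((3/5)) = 960/97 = 9.90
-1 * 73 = -73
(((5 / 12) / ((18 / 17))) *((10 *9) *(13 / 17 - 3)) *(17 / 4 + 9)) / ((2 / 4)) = -25175 / 12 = -2097.92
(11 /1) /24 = 11 /24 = 0.46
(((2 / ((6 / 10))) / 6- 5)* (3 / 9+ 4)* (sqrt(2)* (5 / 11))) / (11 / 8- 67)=0.19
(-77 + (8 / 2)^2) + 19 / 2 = -51.50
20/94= 10/47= 0.21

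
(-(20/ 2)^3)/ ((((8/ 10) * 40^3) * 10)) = -1/ 512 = -0.00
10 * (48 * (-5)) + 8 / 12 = -7198 / 3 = -2399.33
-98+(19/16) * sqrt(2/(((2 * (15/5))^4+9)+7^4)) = -98+19 * sqrt(1853)/29648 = -97.97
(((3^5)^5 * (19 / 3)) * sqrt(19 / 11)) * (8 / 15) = 14309763181704 * sqrt(209) / 55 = 3761342663567.49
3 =3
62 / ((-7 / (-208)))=12896 / 7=1842.29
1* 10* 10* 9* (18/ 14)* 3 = 24300/ 7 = 3471.43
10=10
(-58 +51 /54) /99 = -1027 /1782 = -0.58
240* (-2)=-480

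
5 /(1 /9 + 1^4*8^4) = 0.00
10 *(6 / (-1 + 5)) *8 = 120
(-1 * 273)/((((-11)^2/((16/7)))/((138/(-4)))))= 21528/121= 177.92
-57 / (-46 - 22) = 57 / 68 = 0.84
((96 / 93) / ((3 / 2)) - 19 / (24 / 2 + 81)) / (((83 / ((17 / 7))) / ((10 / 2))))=1275 / 18011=0.07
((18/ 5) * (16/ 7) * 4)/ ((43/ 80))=18432/ 301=61.24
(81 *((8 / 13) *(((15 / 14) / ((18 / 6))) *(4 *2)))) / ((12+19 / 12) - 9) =31104 / 1001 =31.07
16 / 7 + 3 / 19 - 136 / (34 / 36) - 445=-586.56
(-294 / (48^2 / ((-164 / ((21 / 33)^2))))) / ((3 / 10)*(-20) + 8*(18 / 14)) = 34727 / 2880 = 12.06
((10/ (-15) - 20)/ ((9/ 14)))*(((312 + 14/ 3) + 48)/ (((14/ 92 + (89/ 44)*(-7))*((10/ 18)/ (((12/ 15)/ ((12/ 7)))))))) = 960987104/ 1366875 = 703.05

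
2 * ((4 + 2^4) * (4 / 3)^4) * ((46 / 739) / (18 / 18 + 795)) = 117760 / 11911941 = 0.01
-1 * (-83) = 83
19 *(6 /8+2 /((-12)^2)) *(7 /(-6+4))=-7315 /144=-50.80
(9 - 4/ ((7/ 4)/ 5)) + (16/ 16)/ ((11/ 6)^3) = -21115/ 9317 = -2.27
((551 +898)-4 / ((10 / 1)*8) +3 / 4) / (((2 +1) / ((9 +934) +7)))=1377215 / 3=459071.67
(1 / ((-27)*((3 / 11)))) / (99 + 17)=-11 / 9396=-0.00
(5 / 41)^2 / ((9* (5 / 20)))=100 / 15129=0.01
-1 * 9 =-9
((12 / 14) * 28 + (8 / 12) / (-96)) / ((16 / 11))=38005 / 2304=16.50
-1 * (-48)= 48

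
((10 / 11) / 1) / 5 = 2 / 11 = 0.18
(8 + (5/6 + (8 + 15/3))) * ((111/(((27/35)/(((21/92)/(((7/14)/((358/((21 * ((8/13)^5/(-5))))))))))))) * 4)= -56374260881575/10174464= -5540759.78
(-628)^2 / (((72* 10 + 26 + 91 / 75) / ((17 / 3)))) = 167613200 / 56041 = 2990.90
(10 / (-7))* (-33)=330 / 7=47.14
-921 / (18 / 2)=-102.33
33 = 33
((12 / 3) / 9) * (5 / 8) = 5 / 18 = 0.28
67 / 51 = 1.31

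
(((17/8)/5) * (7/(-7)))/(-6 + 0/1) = 17/240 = 0.07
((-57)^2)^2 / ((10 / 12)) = 63336006 / 5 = 12667201.20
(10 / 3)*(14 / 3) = 140 / 9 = 15.56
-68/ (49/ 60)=-4080/ 49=-83.27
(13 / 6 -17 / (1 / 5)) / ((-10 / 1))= 497 / 60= 8.28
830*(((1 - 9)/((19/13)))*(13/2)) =-561080/19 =-29530.53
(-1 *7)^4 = 2401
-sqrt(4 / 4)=-1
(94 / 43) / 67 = 94 / 2881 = 0.03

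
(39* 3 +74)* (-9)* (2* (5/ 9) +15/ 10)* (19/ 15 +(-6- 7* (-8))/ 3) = -2414813/ 30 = -80493.77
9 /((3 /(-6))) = -18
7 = 7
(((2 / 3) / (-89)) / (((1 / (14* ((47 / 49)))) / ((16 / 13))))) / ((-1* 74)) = 1504 / 898989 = 0.00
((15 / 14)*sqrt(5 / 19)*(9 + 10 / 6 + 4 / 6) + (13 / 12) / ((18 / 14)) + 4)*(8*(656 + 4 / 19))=4347176 / 171 + 8478240*sqrt(95) / 2527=58123.17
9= 9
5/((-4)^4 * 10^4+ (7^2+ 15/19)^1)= 95/48640946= 0.00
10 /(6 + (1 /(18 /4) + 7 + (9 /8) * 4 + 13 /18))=45 /83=0.54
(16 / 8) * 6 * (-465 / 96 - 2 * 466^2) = -41694417 / 8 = -5211802.12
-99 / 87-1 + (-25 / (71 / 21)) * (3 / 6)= -24029 / 4118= -5.84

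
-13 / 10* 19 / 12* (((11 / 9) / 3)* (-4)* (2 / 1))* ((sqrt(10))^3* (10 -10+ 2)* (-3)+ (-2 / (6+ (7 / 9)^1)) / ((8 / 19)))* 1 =-10868* sqrt(10) / 27 -51623 / 10980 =-1277.58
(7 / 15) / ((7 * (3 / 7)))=7 / 45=0.16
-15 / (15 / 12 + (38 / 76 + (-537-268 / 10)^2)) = -1500 / 31787219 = -0.00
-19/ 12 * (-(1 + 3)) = 19/ 3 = 6.33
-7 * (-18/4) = 63/2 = 31.50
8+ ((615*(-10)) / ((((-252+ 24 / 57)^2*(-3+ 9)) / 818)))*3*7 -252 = -238625981 / 456968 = -522.19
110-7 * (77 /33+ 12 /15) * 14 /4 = 997 /30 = 33.23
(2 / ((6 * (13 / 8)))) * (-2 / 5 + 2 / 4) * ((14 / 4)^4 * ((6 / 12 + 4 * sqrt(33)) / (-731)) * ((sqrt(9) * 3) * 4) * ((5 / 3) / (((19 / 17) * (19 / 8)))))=-76832 * sqrt(33) / 201799 - 9604 / 201799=-2.23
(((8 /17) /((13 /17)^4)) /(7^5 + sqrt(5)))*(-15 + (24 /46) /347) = -19768421602146 /16097228954409551 + 1176201678*sqrt(5) /16097228954409551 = -0.00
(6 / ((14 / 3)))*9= 81 / 7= 11.57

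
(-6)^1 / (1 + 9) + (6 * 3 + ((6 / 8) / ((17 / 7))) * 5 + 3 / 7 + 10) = 69907 / 2380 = 29.37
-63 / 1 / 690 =-0.09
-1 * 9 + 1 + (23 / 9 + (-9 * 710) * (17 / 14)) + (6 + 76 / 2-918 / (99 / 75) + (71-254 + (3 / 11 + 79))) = -5904299 / 693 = -8519.91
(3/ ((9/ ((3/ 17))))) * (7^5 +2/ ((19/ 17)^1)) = 319367/ 323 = 988.75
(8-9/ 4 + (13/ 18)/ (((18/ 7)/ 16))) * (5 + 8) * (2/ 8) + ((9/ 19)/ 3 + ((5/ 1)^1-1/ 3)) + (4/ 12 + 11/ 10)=4869437/ 123120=39.55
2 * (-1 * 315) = -630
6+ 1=7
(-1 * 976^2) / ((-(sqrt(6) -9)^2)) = 952576 / (9 -sqrt(6))^2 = 22199.82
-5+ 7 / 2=-3 / 2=-1.50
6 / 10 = 3 / 5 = 0.60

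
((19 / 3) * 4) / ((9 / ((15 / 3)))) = 380 / 27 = 14.07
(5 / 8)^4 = 625 / 4096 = 0.15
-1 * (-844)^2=-712336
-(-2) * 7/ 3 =14/ 3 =4.67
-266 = -266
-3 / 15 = -0.20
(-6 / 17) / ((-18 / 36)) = 12 / 17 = 0.71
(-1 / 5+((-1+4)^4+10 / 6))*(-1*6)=-2474 / 5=-494.80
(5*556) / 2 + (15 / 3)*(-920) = -3210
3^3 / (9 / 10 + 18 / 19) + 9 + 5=372 / 13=28.62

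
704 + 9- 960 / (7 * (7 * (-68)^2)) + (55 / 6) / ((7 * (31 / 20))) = 940108819 / 1316973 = 713.84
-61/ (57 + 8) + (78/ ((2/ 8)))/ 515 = -0.33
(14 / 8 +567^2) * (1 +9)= 6429815 / 2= 3214907.50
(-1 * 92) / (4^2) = -23 / 4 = -5.75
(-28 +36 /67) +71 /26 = -43083 /1742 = -24.73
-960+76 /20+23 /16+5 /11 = -839791 /880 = -954.31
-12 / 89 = -0.13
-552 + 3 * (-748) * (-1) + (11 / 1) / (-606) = 1025341 / 606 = 1691.98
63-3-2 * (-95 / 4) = 215 / 2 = 107.50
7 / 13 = 0.54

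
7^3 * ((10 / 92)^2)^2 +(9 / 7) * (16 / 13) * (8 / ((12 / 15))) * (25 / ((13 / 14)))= 322413061375 / 756690064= 426.08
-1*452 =-452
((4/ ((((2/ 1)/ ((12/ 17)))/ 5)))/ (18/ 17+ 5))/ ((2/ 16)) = 960/ 103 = 9.32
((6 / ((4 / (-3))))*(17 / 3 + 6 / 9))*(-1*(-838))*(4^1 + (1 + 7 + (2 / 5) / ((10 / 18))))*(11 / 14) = -41771367 / 175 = -238693.53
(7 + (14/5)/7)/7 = 37/35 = 1.06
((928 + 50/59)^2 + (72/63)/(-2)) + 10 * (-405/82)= 862707.64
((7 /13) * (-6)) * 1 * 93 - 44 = -4478 /13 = -344.46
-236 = -236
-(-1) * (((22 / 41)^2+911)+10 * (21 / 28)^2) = 916.91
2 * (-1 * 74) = -148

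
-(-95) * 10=950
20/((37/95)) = 51.35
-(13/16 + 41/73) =-1605/1168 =-1.37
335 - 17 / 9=2998 / 9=333.11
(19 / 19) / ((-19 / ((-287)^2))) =-82369 / 19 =-4335.21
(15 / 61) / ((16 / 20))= 75 / 244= 0.31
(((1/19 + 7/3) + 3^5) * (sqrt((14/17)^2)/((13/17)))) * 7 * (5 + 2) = 9595082/741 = 12948.83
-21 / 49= -3 / 7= -0.43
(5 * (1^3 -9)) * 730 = -29200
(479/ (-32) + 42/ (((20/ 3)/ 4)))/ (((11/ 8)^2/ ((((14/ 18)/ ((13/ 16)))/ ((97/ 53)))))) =19434464/ 6866145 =2.83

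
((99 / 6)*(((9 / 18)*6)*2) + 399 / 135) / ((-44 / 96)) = -36704 / 165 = -222.45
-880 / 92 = -220 / 23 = -9.57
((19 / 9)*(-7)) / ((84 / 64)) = -304 / 27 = -11.26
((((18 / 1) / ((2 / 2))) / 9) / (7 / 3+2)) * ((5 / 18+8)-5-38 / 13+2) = 551 / 507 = 1.09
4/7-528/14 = -260/7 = -37.14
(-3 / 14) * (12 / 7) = -18 / 49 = -0.37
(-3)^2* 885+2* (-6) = 7953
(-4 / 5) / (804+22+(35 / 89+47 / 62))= -22072 / 22821105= -0.00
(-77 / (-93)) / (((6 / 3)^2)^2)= 77 / 1488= 0.05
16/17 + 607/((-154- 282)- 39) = -2719/8075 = -0.34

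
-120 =-120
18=18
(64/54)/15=32/405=0.08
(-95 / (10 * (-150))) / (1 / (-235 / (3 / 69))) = -20539 / 60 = -342.32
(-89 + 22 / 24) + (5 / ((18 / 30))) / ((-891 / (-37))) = -938087 / 10692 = -87.74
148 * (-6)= -888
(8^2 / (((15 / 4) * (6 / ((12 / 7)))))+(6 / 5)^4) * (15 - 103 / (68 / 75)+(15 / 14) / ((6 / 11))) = -8391872 / 12495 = -671.62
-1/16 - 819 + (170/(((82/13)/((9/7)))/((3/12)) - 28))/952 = -1123783/1372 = -819.08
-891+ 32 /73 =-65011 /73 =-890.56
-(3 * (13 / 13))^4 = -81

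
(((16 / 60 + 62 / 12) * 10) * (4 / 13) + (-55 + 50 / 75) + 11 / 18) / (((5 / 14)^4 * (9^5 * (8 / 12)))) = -83161036 / 1439319375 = -0.06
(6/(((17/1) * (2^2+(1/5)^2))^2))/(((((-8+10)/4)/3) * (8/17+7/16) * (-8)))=-45000/42833999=-0.00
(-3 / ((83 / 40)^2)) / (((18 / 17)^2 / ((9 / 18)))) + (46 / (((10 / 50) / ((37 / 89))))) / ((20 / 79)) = 12494507287 / 33108534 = 377.38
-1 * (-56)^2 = -3136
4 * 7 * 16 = 448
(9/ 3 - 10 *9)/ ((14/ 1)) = -87/ 14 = -6.21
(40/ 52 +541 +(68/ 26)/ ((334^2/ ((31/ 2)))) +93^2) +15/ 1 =13350464827/ 1450228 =9205.77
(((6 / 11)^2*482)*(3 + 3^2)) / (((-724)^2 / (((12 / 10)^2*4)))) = 1874016 / 99102025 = 0.02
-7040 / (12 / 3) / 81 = -1760 / 81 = -21.73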